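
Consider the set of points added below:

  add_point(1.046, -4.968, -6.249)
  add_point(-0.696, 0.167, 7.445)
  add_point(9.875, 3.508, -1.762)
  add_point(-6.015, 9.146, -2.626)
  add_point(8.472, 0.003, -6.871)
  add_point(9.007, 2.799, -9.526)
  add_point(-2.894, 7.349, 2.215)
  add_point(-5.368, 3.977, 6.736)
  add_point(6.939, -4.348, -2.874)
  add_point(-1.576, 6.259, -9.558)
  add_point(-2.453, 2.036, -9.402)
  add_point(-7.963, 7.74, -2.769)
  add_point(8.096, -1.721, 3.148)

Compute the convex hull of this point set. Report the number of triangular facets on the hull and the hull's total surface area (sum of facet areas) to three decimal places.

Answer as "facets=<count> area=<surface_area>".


facets=22 area=720.376

13 of the 13 inputs are extreme points: [0, 1, 2, 3, 4, 5, 6, 7, 8, 9, 10, 11, 12].

Triangle areas on the boundary:
  f1: (p12, p1, p2) → 34.2892
  f2: (p10, p0, p11) → 39.2011
  f3: (p10, p5, p0) → 45.3261
  f4: (p7, p1, p2) → 41.0618
  f5: (p7, p6, p2) → 38.7397
  f6: (p7, p0, p11) → 81.9859
  f7: (p7, p1, p0) → 43.7871
  f8: (p3, p5, p2) → 65.7018
  f9: (p3, p6, p2) → 39.6621
  f10: (p3, p7, p11) → 12.6791
  f11: (p3, p7, p6) → 15.5872
  f12: (p8, p1, p0) → 46.2497
  f13: (p8, p12, p1) → 31.5972
  f14: (p9, p10, p5) → 23.8788
  f15: (p9, p3, p5) → 39.4123
  f16: (p9, p10, p11) → 20.3660
  f17: (p9, p3, p11) → 10.3415
  f18: (p4, p5, p0) → 14.4461
  f19: (p4, p8, p0) → 20.7934
  f20: (p4, p5, p2) → 12.2721
  f21: (p4, p12, p2) → 23.3766
  f22: (p4, p8, p12) → 19.6216
Σ area = 720.376

Euler characteristic 13−33+22 = 2 ✓


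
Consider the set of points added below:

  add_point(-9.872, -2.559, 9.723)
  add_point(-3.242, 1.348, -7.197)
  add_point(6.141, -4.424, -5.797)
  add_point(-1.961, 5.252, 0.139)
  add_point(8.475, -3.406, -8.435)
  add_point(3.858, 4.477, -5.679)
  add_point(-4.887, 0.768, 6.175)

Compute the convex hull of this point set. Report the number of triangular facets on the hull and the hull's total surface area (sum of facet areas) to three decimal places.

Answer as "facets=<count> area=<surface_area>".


Points on the hull: [0, 1, 2, 3, 4, 5, 6] (7 of 7).

Per-facet area ½‖(b−a)×(c−a)‖:
  f1: (p1, p3, p0) → 59.8981
  f2: (p1, p2, p0) → 102.8978
  f3: (p1, p2, p4) → 19.4016
  f4: (p6, p3, p0) → 11.8852
  f5: (p6, p2, p0) → 43.9631
  f6: (p6, p2, p4) → 17.4376
  f7: (p5, p1, p4) → 37.6692
  f8: (p5, p1, p3) → 29.0097
  f9: (p5, p6, p4) → 69.0860
  f10: (p5, p6, p3) → 22.7949
Σ area = 414.043

Euler: V−E+F = 7−15+10 = 2.

facets=10 area=414.043


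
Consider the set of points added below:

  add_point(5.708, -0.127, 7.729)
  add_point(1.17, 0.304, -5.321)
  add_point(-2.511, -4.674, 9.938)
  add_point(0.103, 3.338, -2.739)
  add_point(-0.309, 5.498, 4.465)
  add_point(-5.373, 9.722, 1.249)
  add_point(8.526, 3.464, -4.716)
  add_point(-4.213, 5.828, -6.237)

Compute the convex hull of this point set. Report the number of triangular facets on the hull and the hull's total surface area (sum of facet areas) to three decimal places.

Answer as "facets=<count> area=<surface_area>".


facets=10 area=515.849

Extreme-point indices: [0, 1, 2, 4, 5, 6, 7] — 7 of 8 on the boundary.

Area of each hull facet:
  f1: (p7, p6, p5) → 55.1997
  f2: (p7, p2, p5) → 72.5860
  f3: (p0, p2, p6) → 54.4836
  f4: (p1, p2, p6) → 63.9389
  f5: (p1, p7, p6) → 29.0428
  f6: (p1, p7, p2) → 63.0286
  f7: (p4, p6, p5) → 45.8121
  f8: (p4, p0, p6) → 54.4731
  f9: (p4, p2, p5) → 35.3590
  f10: (p4, p0, p2) → 41.9255
Σ area = 515.849

Euler characteristic 7−15+10 = 2 ✓


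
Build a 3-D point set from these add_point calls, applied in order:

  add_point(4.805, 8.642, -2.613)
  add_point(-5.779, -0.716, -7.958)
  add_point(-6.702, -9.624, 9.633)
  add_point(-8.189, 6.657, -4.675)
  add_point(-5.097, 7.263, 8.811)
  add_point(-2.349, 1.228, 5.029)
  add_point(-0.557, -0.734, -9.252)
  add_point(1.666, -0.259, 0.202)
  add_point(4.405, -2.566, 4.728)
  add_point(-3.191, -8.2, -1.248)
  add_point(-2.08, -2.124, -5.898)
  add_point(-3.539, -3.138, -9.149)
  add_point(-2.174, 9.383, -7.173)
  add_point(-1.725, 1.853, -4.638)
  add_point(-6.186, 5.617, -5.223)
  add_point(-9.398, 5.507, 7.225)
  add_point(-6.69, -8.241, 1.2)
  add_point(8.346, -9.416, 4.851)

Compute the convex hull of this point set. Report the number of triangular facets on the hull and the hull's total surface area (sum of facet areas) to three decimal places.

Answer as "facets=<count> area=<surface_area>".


Points on the hull: [0, 1, 2, 3, 4, 6, 9, 11, 12, 15, 16, 17] (12 of 18).

Area of each hull facet:
  f1: (p0, p6, p17) → 115.3584
  f2: (p4, p2, p15) → 37.7740
  f3: (p4, p2, p17) → 133.1548
  f4: (p4, p0, p17) → 145.9780
  f5: (p16, p2, p15) → 63.1989
  f6: (p12, p0, p6) → 43.5006
  f7: (p12, p4, p15) → 39.9650
  f8: (p12, p4, p0) → 63.0233
  f9: (p9, p2, p17) → 74.2339
  f10: (p9, p16, p2) → 15.0132
  f11: (p3, p12, p15) → 37.3750
  f12: (p3, p12, p1) → 29.7072
  f13: (p3, p16, p15) → 86.7352
  f14: (p3, p16, p1) → 48.7016
  f15: (p11, p6, p17) → 35.9611
  f16: (p11, p9, p17) → 54.1760
  f17: (p11, p12, p6) → 17.5549
  f18: (p11, p12, p1) → 16.7496
  f19: (p11, p16, p1) → 20.6806
  f20: (p11, p9, p16) → 17.8323
Σ area = 1096.674

Euler characteristic 12−30+20 = 2 ✓

facets=20 area=1096.674


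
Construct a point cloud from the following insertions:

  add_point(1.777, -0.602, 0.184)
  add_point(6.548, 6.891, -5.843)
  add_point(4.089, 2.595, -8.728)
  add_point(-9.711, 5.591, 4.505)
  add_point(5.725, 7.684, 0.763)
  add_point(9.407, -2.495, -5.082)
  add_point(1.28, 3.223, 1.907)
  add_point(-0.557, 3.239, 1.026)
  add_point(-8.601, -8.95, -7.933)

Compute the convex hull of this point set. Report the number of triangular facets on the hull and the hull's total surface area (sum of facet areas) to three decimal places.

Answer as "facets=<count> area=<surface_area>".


facets=12 area=667.487

Hull vertices (8/9): indices [0, 1, 2, 3, 4, 5, 6, 8].

Per-facet area ½‖(b−a)×(c−a)‖:
  f1: (p2, p8, p3) → 148.0303
  f2: (p2, p8, p5) → 70.4812
  f3: (p0, p8, p3) → 105.9789
  f4: (p0, p8, p5) → 73.0668
  f5: (p1, p2, p5) → 23.5168
  f6: (p1, p4, p5) → 32.9022
  f7: (p1, p2, p3) → 54.7750
  f8: (p1, p4, p3) → 50.6368
  f9: (p6, p4, p5) → 37.7490
  f10: (p6, p0, p5) → 17.2739
  f11: (p6, p4, p3) → 30.6288
  f12: (p6, p0, p3) → 22.4474
Σ area = 667.487

Euler characteristic 8−18+12 = 2 ✓


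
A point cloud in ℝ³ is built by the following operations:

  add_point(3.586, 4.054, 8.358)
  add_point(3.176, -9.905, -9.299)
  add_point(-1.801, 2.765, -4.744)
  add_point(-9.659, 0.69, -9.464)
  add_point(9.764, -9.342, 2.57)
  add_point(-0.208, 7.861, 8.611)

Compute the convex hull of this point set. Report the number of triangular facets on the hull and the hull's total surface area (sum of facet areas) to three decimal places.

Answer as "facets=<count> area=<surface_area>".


Points on the hull: [0, 1, 2, 3, 4, 5] (6 of 6).

Triangle areas on the boundary:
  f1: (p5, p4, p3) → 213.7476
  f2: (p1, p4, p3) → 105.6492
  f3: (p2, p5, p3) → 52.0929
  f4: (p2, p1, p3) → 67.3151
  f5: (p2, p1, p4) → 96.4724
  f6: (p0, p5, p4) → 19.4244
  f7: (p0, p2, p4) → 108.6673
  f8: (p0, p2, p5) → 37.7788
Σ area = 701.148

Euler characteristic 6−12+8 = 2 ✓

facets=8 area=701.148


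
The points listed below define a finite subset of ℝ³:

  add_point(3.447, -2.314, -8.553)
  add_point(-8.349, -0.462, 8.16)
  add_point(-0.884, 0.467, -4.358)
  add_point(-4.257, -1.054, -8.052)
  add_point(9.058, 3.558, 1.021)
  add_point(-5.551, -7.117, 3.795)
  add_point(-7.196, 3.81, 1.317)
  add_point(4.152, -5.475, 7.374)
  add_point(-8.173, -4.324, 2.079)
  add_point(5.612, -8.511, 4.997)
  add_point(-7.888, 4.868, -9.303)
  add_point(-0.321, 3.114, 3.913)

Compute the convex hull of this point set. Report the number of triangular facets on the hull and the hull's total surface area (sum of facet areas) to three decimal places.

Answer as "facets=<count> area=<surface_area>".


facets=18 area=792.015

Points on the hull: [0, 1, 3, 4, 5, 6, 7, 8, 9, 10, 11] (11 of 12).

Triangle areas on the boundary:
  f1: (p0, p9, p4) → 78.4299
  f2: (p0, p10, p4) → 83.1456
  f3: (p7, p4, p1) → 80.8349
  f4: (p7, p9, p4) → 24.7772
  f5: (p6, p10, p1) → 20.9736
  f6: (p6, p10, p4) → 86.8422
  f7: (p5, p7, p1) → 44.1696
  f8: (p5, p7, p9) → 21.5844
  f9: (p5, p0, p9) → 81.5576
  f10: (p11, p4, p1) → 17.6499
  f11: (p11, p6, p1) → 29.3866
  f12: (p11, p6, p4) → 22.6321
  f13: (p8, p10, p1) → 49.9456
  f14: (p8, p5, p1) → 15.1185
  f15: (p3, p5, p0) → 52.1336
  f16: (p3, p8, p5) → 22.3778
  f17: (p3, p0, p10) → 21.4292
  f18: (p3, p8, p10) → 39.0271
Σ area = 792.015

Check V−E+F: 11 − 27 + 18 = 2.


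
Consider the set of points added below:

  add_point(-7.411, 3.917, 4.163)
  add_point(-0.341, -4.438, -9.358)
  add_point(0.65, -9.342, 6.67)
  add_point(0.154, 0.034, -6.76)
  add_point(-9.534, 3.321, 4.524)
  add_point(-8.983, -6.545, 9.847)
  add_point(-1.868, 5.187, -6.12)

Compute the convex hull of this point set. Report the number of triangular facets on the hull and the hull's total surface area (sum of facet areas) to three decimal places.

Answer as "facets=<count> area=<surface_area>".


facets=10 area=526.325

7 of the 7 inputs are extreme points: [0, 1, 2, 3, 4, 5, 6].

Per-facet area ½‖(b−a)×(c−a)‖:
  f1: (p1, p6, p4) → 66.5517
  f2: (p5, p1, p4) → 103.0140
  f3: (p5, p1, p2) → 87.2462
  f4: (p0, p6, p4) → 10.3167
  f5: (p0, p6, p2) → 92.3445
  f6: (p0, p5, p4) → 12.0931
  f7: (p0, p5, p2) → 63.1519
  f8: (p3, p6, p2) → 40.8646
  f9: (p3, p1, p2) → 42.4327
  f10: (p3, p1, p6) → 8.3098
Σ area = 526.325

Euler characteristic 7−15+10 = 2 ✓


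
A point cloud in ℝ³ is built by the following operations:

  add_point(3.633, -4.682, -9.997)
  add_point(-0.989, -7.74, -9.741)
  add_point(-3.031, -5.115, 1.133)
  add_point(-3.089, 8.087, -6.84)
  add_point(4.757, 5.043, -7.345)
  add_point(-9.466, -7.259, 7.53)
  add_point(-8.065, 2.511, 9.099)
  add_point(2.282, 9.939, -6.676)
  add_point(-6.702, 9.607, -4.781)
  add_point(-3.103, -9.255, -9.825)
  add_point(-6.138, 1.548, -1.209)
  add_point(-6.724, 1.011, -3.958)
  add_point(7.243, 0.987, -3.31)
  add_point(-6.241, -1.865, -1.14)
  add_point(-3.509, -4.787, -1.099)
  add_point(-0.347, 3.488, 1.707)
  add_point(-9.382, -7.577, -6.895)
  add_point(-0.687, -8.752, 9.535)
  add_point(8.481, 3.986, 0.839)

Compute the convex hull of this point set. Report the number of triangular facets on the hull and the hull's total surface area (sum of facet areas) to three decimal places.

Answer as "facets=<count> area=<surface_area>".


12 of the 19 inputs are extreme points: [0, 3, 4, 5, 6, 7, 8, 9, 12, 16, 17, 18].

Area of each hull facet:
  f1: (p6, p7, p18) → 104.7069
  f2: (p17, p9, p5) → 83.9984
  f3: (p17, p6, p5) → 45.6099
  f4: (p17, p6, p18) → 114.1104
  f5: (p4, p7, p18) → 24.6169
  f6: (p8, p6, p7) → 68.9145
  f7: (p0, p17, p9) → 79.0999
  f8: (p0, p4, p7) → 15.5725
  f9: (p3, p8, p7) → 9.6064
  f10: (p3, p0, p7) → 41.5521
  f11: (p3, p0, p9) → 59.8164
  f12: (p16, p9, p5) → 46.6485
  f13: (p16, p6, p5) → 70.9522
  f14: (p16, p8, p6) → 128.3507
  f15: (p16, p3, p9) → 59.8185
  f16: (p16, p3, p8) → 37.3663
  f17: (p12, p4, p18) → 15.9755
  f18: (p12, p0, p4) → 28.8515
  f19: (p12, p17, p18) → 46.7683
  f20: (p12, p0, p17) → 85.1532
Σ area = 1167.489

Check V−E+F: 12 − 30 + 20 = 2.

facets=20 area=1167.489


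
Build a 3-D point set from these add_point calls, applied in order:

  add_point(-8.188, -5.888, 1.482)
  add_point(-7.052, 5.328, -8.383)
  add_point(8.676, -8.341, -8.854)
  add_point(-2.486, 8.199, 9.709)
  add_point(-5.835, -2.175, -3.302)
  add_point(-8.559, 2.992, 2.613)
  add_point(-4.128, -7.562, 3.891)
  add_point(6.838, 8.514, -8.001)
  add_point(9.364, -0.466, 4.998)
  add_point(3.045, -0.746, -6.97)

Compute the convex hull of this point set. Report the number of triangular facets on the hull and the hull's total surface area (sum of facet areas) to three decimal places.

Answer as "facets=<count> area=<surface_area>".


Extreme-point indices: [0, 1, 2, 3, 4, 5, 6, 7, 8] — 9 of 10 on the boundary.

Per-facet area ½‖(b−a)×(c−a)‖:
  f1: (p2, p7, p8) → 114.8666
  f2: (p3, p7, p8) → 121.1267
  f3: (p6, p2, p8) → 115.0472
  f4: (p6, p3, p8) → 108.2210
  f5: (p1, p2, p7) → 120.1643
  f6: (p1, p3, p5) → 53.6036
  f7: (p1, p3, p7) → 128.5651
  f8: (p0, p3, p5) → 40.2296
  f9: (p0, p6, p3) → 42.1804
  f10: (p0, p1, p5) → 50.6608
  f11: (p0, p6, p2) → 43.8567
  f12: (p4, p1, p2) → 74.2991
  f13: (p4, p0, p2) → 50.9026
  f14: (p4, p0, p1) → 16.5656
Σ area = 1080.289

Euler: V−E+F = 9−21+14 = 2.

facets=14 area=1080.289


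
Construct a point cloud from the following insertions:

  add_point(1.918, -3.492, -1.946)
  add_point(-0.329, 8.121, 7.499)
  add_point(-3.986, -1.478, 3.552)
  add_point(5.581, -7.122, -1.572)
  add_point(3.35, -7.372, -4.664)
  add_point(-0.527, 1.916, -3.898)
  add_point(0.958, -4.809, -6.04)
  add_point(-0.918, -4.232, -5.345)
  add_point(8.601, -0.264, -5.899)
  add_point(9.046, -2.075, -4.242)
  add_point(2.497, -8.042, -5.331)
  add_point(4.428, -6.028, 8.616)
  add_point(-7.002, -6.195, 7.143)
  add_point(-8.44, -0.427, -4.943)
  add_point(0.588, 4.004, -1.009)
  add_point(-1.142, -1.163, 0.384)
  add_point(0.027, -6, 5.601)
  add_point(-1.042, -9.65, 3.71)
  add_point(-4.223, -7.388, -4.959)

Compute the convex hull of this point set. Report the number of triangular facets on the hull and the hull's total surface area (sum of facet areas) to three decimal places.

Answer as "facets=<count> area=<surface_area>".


Hull vertices (13/19): indices [1, 3, 5, 6, 8, 9, 10, 11, 12, 13, 14, 17, 18].

Triangle areas on the boundary:
  f1: (p11, p1, p9) → 103.6699
  f2: (p8, p1, p9) → 22.5927
  f3: (p10, p8, p9) → 10.7101
  f4: (p12, p1, p13) → 100.7024
  f5: (p12, p11, p1) → 81.9867
  f6: (p12, p11, p17) → 31.4852
  f7: (p14, p1, p13) → 46.4473
  f8: (p14, p8, p1) → 35.9293
  f9: (p18, p10, p17) → 30.6085
  f10: (p18, p12, p13) → 49.7452
  f11: (p18, p12, p17) → 36.5581
  f12: (p6, p8, p13) → 38.4728
  f13: (p6, p10, p8) → 16.1692
  f14: (p6, p18, p13) → 23.8783
  f15: (p6, p18, p10) → 10.7302
  f16: (p3, p11, p17) → 34.8774
  f17: (p3, p10, p17) → 21.8256
  f18: (p3, p11, p9) → 31.9511
  f19: (p3, p10, p9) → 16.3119
  f20: (p5, p8, p13) → 23.1431
  f21: (p5, p14, p13) → 13.0883
  f22: (p5, p14, p8) → 17.9191
Σ area = 798.803

Euler characteristic 13−33+22 = 2 ✓

facets=22 area=798.803


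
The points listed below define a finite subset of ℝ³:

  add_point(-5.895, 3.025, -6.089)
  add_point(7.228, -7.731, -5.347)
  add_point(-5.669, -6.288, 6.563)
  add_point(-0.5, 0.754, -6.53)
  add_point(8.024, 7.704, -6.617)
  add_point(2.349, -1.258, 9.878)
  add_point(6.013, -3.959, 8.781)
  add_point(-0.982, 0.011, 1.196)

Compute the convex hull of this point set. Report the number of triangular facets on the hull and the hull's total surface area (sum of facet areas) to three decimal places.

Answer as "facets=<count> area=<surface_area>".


facets=10 area=703.600

Extreme-point indices: [0, 1, 2, 3, 4, 5, 6] — 7 of 8 on the boundary.

Triangle areas on the boundary:
  f1: (p5, p4, p0) → 128.6820
  f2: (p2, p1, p0) → 120.9806
  f3: (p2, p5, p0) → 78.7700
  f4: (p3, p4, p0) → 28.5209
  f5: (p3, p1, p0) → 15.2799
  f6: (p3, p1, p4) → 63.3575
  f7: (p6, p1, p4) → 112.0628
  f8: (p6, p5, p4) → 45.3224
  f9: (p6, p2, p1) → 87.9450
  f10: (p6, p2, p5) → 22.6787
Σ area = 703.600

Euler: V−E+F = 7−15+10 = 2.


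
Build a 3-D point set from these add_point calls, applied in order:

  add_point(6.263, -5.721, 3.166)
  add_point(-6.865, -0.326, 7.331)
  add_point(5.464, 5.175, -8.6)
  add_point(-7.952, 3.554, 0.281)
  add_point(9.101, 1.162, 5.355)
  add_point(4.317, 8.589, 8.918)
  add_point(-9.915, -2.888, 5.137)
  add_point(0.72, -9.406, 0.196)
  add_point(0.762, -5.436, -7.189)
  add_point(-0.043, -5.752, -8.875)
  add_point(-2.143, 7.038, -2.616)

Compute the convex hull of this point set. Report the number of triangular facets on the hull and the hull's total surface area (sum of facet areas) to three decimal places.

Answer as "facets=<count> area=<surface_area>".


facets=16 area=880.409

Hull vertices (10/11): indices [0, 1, 2, 3, 4, 5, 6, 7, 9, 10].

Facet areas (half cross-product norm):
  f1: (p9, p7, p6) → 65.4848
  f2: (p0, p9, p7) → 34.6340
  f3: (p2, p10, p9) → 59.4916
  f4: (p2, p0, p4) → 57.7031
  f5: (p2, p0, p9) → 80.9374
  f6: (p2, p5, p4) → 71.2856
  f7: (p2, p5, p10) → 64.6006
  f8: (p1, p7, p6) → 30.4074
  f9: (p1, p0, p7) → 49.9548
  f10: (p1, p0, p4) → 57.2177
  f11: (p1, p5, p4) → 67.9137
  f12: (p3, p5, p10) → 48.7992
  f13: (p3, p1, p5) → 58.1484
  f14: (p3, p1, p6) → 17.9264
  f15: (p3, p9, p6) → 63.3651
  f16: (p3, p10, p9) → 52.5398
Σ area = 880.409

Check V−E+F: 10 − 24 + 16 = 2.


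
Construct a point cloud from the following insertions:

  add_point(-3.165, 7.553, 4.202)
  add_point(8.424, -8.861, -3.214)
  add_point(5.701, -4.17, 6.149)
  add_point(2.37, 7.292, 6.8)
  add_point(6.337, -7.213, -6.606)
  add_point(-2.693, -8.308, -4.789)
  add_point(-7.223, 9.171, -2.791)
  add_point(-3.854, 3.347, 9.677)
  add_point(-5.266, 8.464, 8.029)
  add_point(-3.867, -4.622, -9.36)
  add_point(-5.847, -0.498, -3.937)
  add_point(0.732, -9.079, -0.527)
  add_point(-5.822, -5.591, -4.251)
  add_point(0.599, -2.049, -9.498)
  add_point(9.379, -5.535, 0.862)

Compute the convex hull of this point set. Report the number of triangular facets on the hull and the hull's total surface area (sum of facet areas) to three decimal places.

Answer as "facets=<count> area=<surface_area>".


facets=22 area=894.814

Points on the hull: [1, 2, 3, 4, 5, 6, 7, 8, 9, 11, 12, 13, 14] (13 of 15).

Facet areas (half cross-product norm):
  f1: (p3, p13, p6) → 103.0896
  f2: (p3, p13, p14) → 108.3149
  f3: (p2, p7, p11) → 60.8118
  f4: (p2, p3, p14) → 36.0953
  f5: (p2, p3, p7) → 45.9100
  f6: (p12, p7, p11) → 67.1443
  f7: (p1, p2, p14) → 13.5034
  f8: (p1, p2, p11) → 37.9019
  f9: (p8, p3, p6) → 43.0778
  f10: (p8, p3, p7) → 20.4497
  f11: (p8, p12, p6) → 82.0758
  f12: (p8, p12, p7) → 45.2230
  f13: (p4, p13, p14) → 30.3592
  f14: (p4, p1, p14) → 10.2983
  f15: (p9, p4, p13) → 20.3961
  f16: (p9, p13, p6) → 39.1160
  f17: (p9, p12, p6) → 41.3371
  f18: (p5, p1, p11) → 21.2646
  f19: (p5, p4, p1) → 19.2359
  f20: (p5, p9, p4) → 27.7593
  f21: (p5, p12, p11) → 10.2686
  f22: (p5, p9, p12) → 11.1813
Σ area = 894.814

Euler characteristic 13−33+22 = 2 ✓


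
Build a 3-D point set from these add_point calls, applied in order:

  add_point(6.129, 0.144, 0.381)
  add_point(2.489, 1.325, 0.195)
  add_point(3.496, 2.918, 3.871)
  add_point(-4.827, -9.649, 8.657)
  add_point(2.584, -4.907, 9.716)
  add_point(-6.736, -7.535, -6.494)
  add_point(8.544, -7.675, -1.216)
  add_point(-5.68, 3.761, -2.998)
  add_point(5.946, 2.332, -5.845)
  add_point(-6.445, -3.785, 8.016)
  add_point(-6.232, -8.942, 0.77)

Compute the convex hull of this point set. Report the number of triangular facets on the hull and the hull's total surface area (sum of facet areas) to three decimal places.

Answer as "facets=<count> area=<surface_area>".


10 of the 11 inputs are extreme points: [0, 2, 3, 4, 5, 6, 7, 8, 9, 10].

Triangle areas on the boundary:
  f1: (p8, p6, p5) → 85.5017
  f2: (p8, p7, p5) → 71.2193
  f3: (p8, p2, p7) → 53.3681
  f4: (p10, p6, p5) → 55.3093
  f5: (p10, p3, p6) → 60.1302
  f6: (p4, p3, p6) → 55.6718
  f7: (p0, p8, p6) → 27.2583
  f8: (p0, p8, p2) → 15.3137
  f9: (p0, p4, p6) → 45.9580
  f10: (p0, p4, p2) → 25.3891
  f11: (p9, p10, p3) → 23.9181
  f12: (p9, p2, p7) → 67.0790
  f13: (p9, p7, p5) → 75.7367
  f14: (p9, p10, p5) → 23.9967
  f15: (p9, p4, p3) → 26.0246
  f16: (p9, p4, p2) → 45.0944
Σ area = 756.969

Euler: V−E+F = 10−24+16 = 2.

facets=16 area=756.969


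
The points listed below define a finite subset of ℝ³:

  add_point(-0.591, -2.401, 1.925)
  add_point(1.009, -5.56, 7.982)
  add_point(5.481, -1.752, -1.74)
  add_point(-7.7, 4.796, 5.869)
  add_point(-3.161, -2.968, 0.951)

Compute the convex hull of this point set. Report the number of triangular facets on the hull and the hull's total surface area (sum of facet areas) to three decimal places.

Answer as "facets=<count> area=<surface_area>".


facets=4 area=201.062

Extreme-point indices: [1, 2, 3, 4] — 4 of 5 on the boundary.

Triangle areas on the boundary:
  f1: (p1, p2, p3) → 77.0647
  f2: (p4, p2, p3) → 41.5708
  f3: (p4, p1, p3) → 43.8948
  f4: (p4, p1, p2) → 38.5316
Σ area = 201.062

Euler: V−E+F = 4−6+4 = 2.


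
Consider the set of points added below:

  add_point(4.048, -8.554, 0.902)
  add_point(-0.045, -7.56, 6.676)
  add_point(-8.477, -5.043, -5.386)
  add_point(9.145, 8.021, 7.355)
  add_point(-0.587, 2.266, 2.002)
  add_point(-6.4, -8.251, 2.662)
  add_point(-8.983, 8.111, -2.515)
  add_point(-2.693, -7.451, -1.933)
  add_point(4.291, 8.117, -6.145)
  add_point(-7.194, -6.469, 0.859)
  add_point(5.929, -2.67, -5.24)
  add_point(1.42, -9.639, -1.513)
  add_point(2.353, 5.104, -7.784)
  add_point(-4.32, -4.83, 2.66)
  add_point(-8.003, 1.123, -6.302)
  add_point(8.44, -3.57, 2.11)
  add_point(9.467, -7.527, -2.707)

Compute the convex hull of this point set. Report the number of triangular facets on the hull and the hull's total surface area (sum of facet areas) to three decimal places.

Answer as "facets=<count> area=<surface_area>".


Points on the hull: [0, 1, 2, 3, 5, 6, 8, 9, 10, 11, 12, 14, 15, 16] (14 of 17).

Facet areas (half cross-product norm):
  f1: (p8, p3, p6) → 98.4118
  f2: (p8, p3, p16) → 115.0909
  f3: (p1, p3, p6) → 165.8778
  f4: (p12, p8, p6) → 25.2359
  f5: (p12, p8, p16) → 29.1860
  f6: (p15, p3, p16) → 19.5167
  f7: (p15, p1, p16) → 32.0890
  f8: (p15, p1, p3) → 64.9208
  f9: (p11, p2, p16) → 36.0750
  f10: (p14, p12, p6) → 44.4129
  f11: (p14, p2, p6) → 15.6003
  f12: (p14, p2, p12) → 31.4140
  f13: (p10, p12, p16) → 6.2559
  f14: (p10, p2, p16) → 43.2448
  f15: (p10, p2, p12) → 62.9912
  f16: (p0, p1, p16) → 10.6698
  f17: (p0, p11, p16) → 11.8373
  f18: (p0, p11, p1) → 13.1588
  f19: (p5, p11, p1) → 29.8516
  f20: (p5, p11, p2) → 39.4460
  f21: (p5, p1, p6) → 64.2070
  f22: (p9, p2, p6) → 44.0037
  f23: (p9, p5, p6) → 10.9744
  f24: (p9, p5, p2) → 4.5155
Σ area = 1018.987

Euler: V−E+F = 14−36+24 = 2.

facets=24 area=1018.987


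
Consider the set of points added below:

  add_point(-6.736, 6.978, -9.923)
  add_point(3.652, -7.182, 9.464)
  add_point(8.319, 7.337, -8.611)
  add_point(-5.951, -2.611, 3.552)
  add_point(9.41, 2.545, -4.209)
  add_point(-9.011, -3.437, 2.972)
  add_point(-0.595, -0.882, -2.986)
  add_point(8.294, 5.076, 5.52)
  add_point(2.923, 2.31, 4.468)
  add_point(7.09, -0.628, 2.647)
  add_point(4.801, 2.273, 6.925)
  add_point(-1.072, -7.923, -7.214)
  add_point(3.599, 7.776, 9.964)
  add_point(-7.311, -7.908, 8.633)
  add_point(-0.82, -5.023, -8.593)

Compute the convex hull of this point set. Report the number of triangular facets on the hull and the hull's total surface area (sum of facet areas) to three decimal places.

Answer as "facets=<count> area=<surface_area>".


Extreme-point indices: [0, 1, 2, 4, 5, 7, 9, 11, 12, 13, 14] — 11 of 15 on the boundary.

Per-facet area ½‖(b−a)×(c−a)‖:
  f1: (p12, p0, p5) → 150.2781
  f2: (p11, p0, p5) → 102.1955
  f3: (p11, p1, p4) → 119.6294
  f4: (p2, p12, p0) → 143.0124
  f5: (p2, p11, p4) → 48.2075
  f6: (p7, p1, p12) → 47.8471
  f7: (p7, p2, p4) → 29.9346
  f8: (p7, p2, p12) → 41.3051
  f9: (p13, p11, p5) → 49.2059
  f10: (p13, p11, p1) → 89.6727
  f11: (p13, p12, p5) → 67.4663
  f12: (p13, p1, p12) → 82.2796
  f13: (p14, p11, p0) → 12.6540
  f14: (p14, p2, p0) → 91.9632
  f15: (p14, p2, p11) → 15.7676
  f16: (p9, p1, p4) → 12.4667
  f17: (p9, p7, p4) → 25.6741
  f18: (p9, p7, p1) → 30.8030
Σ area = 1160.363

Check V−E+F: 11 − 27 + 18 = 2.

facets=18 area=1160.363


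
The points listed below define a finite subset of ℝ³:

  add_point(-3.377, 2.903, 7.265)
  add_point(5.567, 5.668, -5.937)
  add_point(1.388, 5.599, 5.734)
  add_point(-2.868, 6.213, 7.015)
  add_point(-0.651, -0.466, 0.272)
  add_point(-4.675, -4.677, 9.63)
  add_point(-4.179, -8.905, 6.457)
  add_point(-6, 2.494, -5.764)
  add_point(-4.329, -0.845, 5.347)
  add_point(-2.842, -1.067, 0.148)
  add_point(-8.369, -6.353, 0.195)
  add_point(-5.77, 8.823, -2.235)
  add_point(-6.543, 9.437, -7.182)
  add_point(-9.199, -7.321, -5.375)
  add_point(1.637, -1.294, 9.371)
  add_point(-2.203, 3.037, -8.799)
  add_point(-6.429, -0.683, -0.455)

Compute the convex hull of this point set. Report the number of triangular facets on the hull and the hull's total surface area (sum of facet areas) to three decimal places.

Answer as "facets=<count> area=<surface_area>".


11 of the 17 inputs are extreme points: [1, 2, 3, 5, 6, 10, 11, 12, 13, 14, 15].

Per-facet area ½‖(b−a)×(c−a)‖:
  f1: (p15, p1, p13) → 43.3632
  f2: (p15, p12, p13) → 48.8838
  f3: (p15, p12, p1) → 33.7673
  f4: (p6, p1, p13) → 125.2131
  f5: (p10, p12, p13) → 48.5705
  f6: (p10, p6, p13) → 13.9493
  f7: (p10, p6, p5) → 20.8260
  f8: (p11, p10, p12) → 38.1094
  f9: (p11, p2, p3) → 22.4986
  f10: (p11, p3, p5) → 51.7888
  f11: (p11, p10, p5) → 79.8130
  f12: (p11, p12, p1) → 30.8819
  f13: (p11, p2, p1) → 61.6892
  f14: (p14, p6, p5) → 18.3064
  f15: (p14, p3, p5) → 32.4629
  f16: (p14, p2, p3) → 17.4904
  f17: (p14, p6, p1) → 85.0325
  f18: (p14, p2, p1) → 43.5608
Σ area = 816.207

Euler: V−E+F = 11−27+18 = 2.

facets=18 area=816.207


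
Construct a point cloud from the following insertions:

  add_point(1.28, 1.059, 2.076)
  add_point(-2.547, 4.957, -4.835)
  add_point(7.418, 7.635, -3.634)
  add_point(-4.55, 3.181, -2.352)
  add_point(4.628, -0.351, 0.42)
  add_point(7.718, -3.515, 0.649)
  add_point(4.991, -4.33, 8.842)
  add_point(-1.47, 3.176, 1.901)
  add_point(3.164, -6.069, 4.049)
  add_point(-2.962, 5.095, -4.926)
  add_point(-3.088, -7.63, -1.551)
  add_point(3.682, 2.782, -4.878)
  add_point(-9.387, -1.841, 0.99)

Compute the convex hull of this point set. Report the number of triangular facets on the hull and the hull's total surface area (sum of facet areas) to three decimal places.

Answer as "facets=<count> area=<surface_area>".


facets=16 area=552.633

Hull vertices (10/13): indices [2, 3, 5, 6, 7, 8, 9, 10, 11, 12].

Triangle areas on the boundary:
  f1: (p6, p2, p5) → 47.0610
  f2: (p10, p6, p12) → 60.4979
  f3: (p7, p6, p12) → 56.0751
  f4: (p7, p6, p2) → 68.4362
  f5: (p9, p10, p12) → 49.1717
  f6: (p9, p7, p2) → 37.7730
  f7: (p11, p2, p5) → 28.7400
  f8: (p11, p10, p5) → 52.6565
  f9: (p11, p9, p2) → 20.8962
  f10: (p11, p9, p10) → 44.0229
  f11: (p8, p6, p5) → 16.7805
  f12: (p8, p10, p5) → 25.7364
  f13: (p8, p10, p6) → 10.7107
  f14: (p3, p7, p12) → 20.2986
  f15: (p3, p9, p12) → 4.8815
  f16: (p3, p9, p7) → 8.8946
Σ area = 552.633

Euler characteristic 10−24+16 = 2 ✓


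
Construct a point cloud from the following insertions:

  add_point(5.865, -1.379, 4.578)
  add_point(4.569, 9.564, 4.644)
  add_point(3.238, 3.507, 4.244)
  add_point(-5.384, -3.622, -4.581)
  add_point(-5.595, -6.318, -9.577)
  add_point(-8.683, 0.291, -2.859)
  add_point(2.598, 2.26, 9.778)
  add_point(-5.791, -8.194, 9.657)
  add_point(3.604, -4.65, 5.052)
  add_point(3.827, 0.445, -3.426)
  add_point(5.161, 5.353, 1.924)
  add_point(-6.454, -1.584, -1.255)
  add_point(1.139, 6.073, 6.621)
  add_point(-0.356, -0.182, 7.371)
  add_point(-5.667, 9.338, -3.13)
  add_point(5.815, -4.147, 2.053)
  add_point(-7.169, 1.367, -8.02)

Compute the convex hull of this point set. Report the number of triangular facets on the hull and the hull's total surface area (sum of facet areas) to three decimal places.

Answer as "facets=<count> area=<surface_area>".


13 of the 17 inputs are extreme points: [0, 1, 4, 5, 6, 7, 8, 9, 10, 12, 14, 15, 16].

Triangle areas on the boundary:
  f1: (p4, p7, p5) → 75.7382
  f2: (p14, p12, p1) → 32.3374
  f3: (p14, p7, p5) → 64.1665
  f4: (p14, p12, p7) → 98.5070
  f5: (p9, p14, p1) → 69.5621
  f6: (p6, p12, p7) → 31.7945
  f7: (p6, p8, p0) → 14.2559
  f8: (p6, p8, p7) → 46.4507
  f9: (p6, p1, p0) → 32.4671
  f10: (p6, p12, p1) → 11.5152
  f11: (p10, p1, p0) → 14.8550
  f12: (p10, p9, p1) → 7.1253
  f13: (p16, p9, p4) → 47.0124
  f14: (p16, p9, p14) → 54.3492
  f15: (p16, p4, p5) → 21.9072
  f16: (p16, p14, p5) → 24.9594
  f17: (p15, p9, p4) → 47.5188
  f18: (p15, p4, p7) → 115.8127
  f19: (p15, p8, p7) → 10.0318
  f20: (p15, p8, p0) → 6.3565
  f21: (p15, p10, p0) → 12.2534
  f22: (p15, p10, p9) → 26.9781
Σ area = 865.954

Euler characteristic 13−33+22 = 2 ✓

facets=22 area=865.954


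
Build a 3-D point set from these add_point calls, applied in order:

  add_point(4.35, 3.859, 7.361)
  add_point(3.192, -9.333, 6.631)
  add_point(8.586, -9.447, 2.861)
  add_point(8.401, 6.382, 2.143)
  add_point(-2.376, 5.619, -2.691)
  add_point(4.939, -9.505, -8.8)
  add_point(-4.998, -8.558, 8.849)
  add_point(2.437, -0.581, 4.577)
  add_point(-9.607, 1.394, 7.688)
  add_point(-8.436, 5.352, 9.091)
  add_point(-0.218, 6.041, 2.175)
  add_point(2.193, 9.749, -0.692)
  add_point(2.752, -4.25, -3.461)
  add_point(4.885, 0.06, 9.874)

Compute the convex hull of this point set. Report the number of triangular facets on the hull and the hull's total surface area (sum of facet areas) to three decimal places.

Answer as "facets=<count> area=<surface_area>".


facets=18 area=1000.750

Points on the hull: [0, 1, 2, 3, 4, 5, 6, 8, 9, 11, 13] (11 of 14).

Per-facet area ½‖(b−a)×(c−a)‖:
  f1: (p6, p5, p8) → 110.4540
  f2: (p4, p5, p8) → 116.2888
  f3: (p4, p5, p11) → 54.0768
  f4: (p9, p4, p8) → 28.5805
  f5: (p9, p4, p11) → 42.8243
  f6: (p9, p6, p8) → 17.7782
  f7: (p9, p6, p13) → 83.8242
  f8: (p3, p13, p2) → 65.4402
  f9: (p3, p5, p2) → 96.7211
  f10: (p3, p5, p11) → 74.5743
  f11: (p1, p13, p2) → 33.1081
  f12: (p1, p6, p13) → 42.9426
  f13: (p1, p5, p2) → 38.3301
  f14: (p1, p6, p5) → 61.5255
  f15: (p0, p9, p13) → 29.5034
  f16: (p0, p3, p13) → 12.5526
  f17: (p0, p9, p11) → 65.3348
  f18: (p0, p3, p11) → 26.8906
Σ area = 1000.750

Check V−E+F: 11 − 27 + 18 = 2.


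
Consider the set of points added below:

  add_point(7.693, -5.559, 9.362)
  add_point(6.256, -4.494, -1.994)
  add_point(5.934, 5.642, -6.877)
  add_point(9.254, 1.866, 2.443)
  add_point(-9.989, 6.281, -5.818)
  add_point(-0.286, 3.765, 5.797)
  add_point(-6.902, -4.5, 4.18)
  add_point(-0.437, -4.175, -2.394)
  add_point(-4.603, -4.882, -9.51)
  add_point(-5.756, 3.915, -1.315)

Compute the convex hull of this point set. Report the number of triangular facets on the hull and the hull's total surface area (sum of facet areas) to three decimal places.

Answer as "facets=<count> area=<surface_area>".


Points on the hull: [0, 1, 2, 3, 4, 5, 6, 8] (8 of 10).

Facet areas (half cross-product norm):
  f1: (p6, p8, p4) → 83.2762
  f2: (p6, p0, p8) → 106.1912
  f3: (p2, p8, p4) → 91.2281
  f4: (p5, p0, p3) → 51.4459
  f5: (p5, p2, p4) → 99.1963
  f6: (p5, p2, p3) → 54.3478
  f7: (p5, p6, p4) → 76.0451
  f8: (p5, p6, p0) → 67.8022
  f9: (p1, p0, p3) → 41.3489
  f10: (p1, p0, p8) → 56.9220
  f11: (p1, p2, p3) → 41.8540
  f12: (p1, p2, p8) → 72.1093
Σ area = 841.767

Check V−E+F: 8 − 18 + 12 = 2.

facets=12 area=841.767


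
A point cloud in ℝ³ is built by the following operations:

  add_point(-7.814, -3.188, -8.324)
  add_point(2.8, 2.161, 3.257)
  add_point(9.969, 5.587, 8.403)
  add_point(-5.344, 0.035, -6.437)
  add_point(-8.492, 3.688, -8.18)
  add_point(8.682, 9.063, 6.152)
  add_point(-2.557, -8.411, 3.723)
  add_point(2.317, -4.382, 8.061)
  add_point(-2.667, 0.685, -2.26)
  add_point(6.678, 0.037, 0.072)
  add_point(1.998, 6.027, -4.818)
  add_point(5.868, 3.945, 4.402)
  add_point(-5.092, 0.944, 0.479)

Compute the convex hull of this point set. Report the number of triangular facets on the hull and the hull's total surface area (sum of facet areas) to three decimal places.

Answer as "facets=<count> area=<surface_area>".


facets=14 area=708.690

Points on the hull: [0, 2, 4, 5, 6, 7, 9, 10, 12] (9 of 13).

Facet areas (half cross-product norm):
  f1: (p10, p0, p4) → 38.6239
  f2: (p12, p0, p4) → 31.9985
  f3: (p12, p0, p6) → 51.5818
  f4: (p9, p0, p6) → 90.0550
  f5: (p9, p10, p0) → 62.7389
  f6: (p5, p12, p4) → 73.5644
  f7: (p5, p10, p4) → 47.6369
  f8: (p5, p9, p2) → 22.7735
  f9: (p5, p9, p10) → 49.4467
  f10: (p7, p12, p6) → 38.7829
  f11: (p7, p9, p2) → 51.4804
  f12: (p7, p9, p6) → 38.7320
  f13: (p7, p5, p2) → 24.4676
  f14: (p7, p5, p12) → 86.8078
Σ area = 708.690

Check V−E+F: 9 − 21 + 14 = 2.


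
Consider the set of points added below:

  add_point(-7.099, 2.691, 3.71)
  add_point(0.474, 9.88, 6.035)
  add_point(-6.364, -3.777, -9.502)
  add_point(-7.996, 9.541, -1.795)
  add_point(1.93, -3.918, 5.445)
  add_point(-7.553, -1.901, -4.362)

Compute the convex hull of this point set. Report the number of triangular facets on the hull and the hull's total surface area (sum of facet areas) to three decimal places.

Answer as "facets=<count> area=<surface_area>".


Hull vertices (6/6): indices [0, 1, 2, 3, 4, 5].

Area of each hull facet:
  f1: (p2, p1, p3) → 85.5553
  f2: (p2, p1, p4) → 118.6686
  f3: (p0, p1, p3) → 44.8624
  f4: (p0, p1, p4) → 59.2713
  f5: (p5, p2, p4) → 34.3253
  f6: (p5, p0, p4) → 52.2828
  f7: (p5, p2, p3) → 27.7459
  f8: (p5, p0, p3) → 40.5173
Σ area = 463.229

Check V−E+F: 6 − 12 + 8 = 2.

facets=8 area=463.229


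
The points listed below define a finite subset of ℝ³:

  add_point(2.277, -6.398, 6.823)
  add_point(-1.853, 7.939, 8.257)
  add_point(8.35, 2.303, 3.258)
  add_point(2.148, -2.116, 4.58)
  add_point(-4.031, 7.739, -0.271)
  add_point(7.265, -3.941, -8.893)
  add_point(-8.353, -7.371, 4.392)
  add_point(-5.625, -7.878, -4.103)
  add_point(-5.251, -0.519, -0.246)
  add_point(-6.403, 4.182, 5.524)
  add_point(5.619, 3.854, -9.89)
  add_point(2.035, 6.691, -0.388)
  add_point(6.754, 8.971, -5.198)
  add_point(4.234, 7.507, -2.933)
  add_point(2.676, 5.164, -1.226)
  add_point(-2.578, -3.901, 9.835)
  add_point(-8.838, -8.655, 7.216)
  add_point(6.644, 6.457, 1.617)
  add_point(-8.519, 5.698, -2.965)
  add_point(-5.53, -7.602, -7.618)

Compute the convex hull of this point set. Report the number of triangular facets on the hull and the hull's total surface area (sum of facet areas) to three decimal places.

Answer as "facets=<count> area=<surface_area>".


Hull vertices (14/20): indices [0, 1, 2, 4, 5, 7, 9, 10, 12, 15, 16, 17, 18, 19].

Area of each hull facet:
  f1: (p5, p12, p2) → 67.6547
  f2: (p5, p10, p12) → 22.7957
  f3: (p15, p1, p16) → 40.6702
  f4: (p15, p1, p2) → 71.3936
  f5: (p17, p12, p2) → 13.6638
  f6: (p17, p1, p2) → 25.5601
  f7: (p17, p1, p12) → 33.3554
  f8: (p18, p10, p12) → 54.2291
  f9: (p0, p5, p2) → 76.1949
  f10: (p0, p15, p2) → 33.6499
  f11: (p0, p15, p16) → 25.2775
  f12: (p9, p1, p16) → 32.9768
  f13: (p9, p18, p16) → 56.7072
  f14: (p9, p18, p1) → 25.4836
  f15: (p19, p5, p10) → 53.4931
  f16: (p19, p18, p10) → 102.8635
  f17: (p19, p18, p16) → 104.8117
  f18: (p4, p1, p12) → 51.6739
  f19: (p4, p18, p12) → 27.6977
  f20: (p4, p18, p1) → 18.3523
  f21: (p7, p0, p16) → 63.5438
  f22: (p7, p19, p16) → 5.1291
  f23: (p7, p0, p5) → 92.9842
  f24: (p7, p19, p5) → 23.3378
Σ area = 1123.500

Check V−E+F: 14 − 36 + 24 = 2.

facets=24 area=1123.500


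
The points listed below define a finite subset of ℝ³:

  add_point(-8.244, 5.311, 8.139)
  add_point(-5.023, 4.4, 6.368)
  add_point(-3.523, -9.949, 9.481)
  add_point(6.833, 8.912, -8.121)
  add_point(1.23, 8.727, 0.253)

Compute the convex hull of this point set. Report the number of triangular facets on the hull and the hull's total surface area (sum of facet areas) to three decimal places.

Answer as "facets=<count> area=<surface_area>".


facets=6 area=399.490

Hull vertices (5/5): indices [0, 1, 2, 3, 4].

Facet areas (half cross-product norm):
  f1: (p2, p3, p0) → 180.0327
  f2: (p1, p2, p0) → 27.2511
  f3: (p4, p3, p0) → 23.8473
  f4: (p4, p1, p0) → 12.5993
  f5: (p4, p2, p3) → 93.3220
  f6: (p4, p1, p2) → 62.4381
Σ area = 399.490

Check V−E+F: 5 − 9 + 6 = 2.


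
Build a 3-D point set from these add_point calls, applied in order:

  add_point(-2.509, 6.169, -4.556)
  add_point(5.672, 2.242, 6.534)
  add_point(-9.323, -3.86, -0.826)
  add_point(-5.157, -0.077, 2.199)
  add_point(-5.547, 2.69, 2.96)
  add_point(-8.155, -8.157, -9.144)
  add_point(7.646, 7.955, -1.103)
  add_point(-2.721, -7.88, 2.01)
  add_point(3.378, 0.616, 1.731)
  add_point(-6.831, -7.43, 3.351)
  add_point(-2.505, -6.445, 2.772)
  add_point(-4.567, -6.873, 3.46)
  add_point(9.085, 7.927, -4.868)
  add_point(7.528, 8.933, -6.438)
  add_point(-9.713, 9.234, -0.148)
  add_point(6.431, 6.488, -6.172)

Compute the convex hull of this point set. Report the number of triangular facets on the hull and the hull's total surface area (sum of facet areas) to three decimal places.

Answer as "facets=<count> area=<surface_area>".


Points on the hull: [0, 1, 2, 4, 5, 6, 7, 9, 11, 12, 13, 14, 15] (13 of 16).

Triangle areas on the boundary:
  f1: (p6, p1, p14) → 83.1455
  f2: (p6, p1, p12) → 11.7585
  f3: (p6, p13, p14) → 47.2780
  f4: (p6, p13, p12) → 4.5445
  f5: (p2, p5, p14) → 53.4509
  f6: (p2, p9, p14) → 32.5916
  f7: (p2, p9, p5) → 27.2416
  f8: (p4, p1, p14) → 38.7379
  f9: (p4, p9, p14) → 29.2533
  f10: (p4, p9, p1) → 59.9949
  f11: (p7, p9, p5) → 26.7266
  f12: (p7, p5, p12) → 129.5849
  f13: (p7, p1, p12) → 90.0591
  f14: (p0, p5, p14) → 71.2198
  f15: (p0, p13, p14) → 30.9509
  f16: (p0, p13, p5) → 72.8267
  f17: (p15, p5, p12) → 12.8765
  f18: (p15, p13, p12) → 3.2183
  f19: (p15, p13, p5) → 11.8282
  f20: (p11, p9, p1) → 8.0260
  f21: (p11, p7, p1) → 17.7480
  f22: (p11, p7, p9) → 2.4274
Σ area = 865.489

Euler: V−E+F = 13−33+22 = 2.

facets=22 area=865.489


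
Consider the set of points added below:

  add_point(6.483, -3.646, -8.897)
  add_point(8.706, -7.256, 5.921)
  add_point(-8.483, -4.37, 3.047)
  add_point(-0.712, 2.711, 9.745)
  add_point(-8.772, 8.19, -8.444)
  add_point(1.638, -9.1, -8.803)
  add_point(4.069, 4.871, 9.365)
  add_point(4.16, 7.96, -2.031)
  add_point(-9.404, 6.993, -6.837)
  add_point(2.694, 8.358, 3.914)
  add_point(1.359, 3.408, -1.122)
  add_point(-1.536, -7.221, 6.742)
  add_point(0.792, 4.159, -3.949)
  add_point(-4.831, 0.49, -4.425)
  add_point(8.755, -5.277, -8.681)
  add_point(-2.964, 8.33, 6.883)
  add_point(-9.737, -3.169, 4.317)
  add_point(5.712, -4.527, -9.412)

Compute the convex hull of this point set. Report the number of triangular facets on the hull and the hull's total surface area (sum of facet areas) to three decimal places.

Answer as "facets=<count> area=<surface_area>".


facets=26 area=1182.240

Points on the hull: [0, 1, 2, 3, 4, 5, 6, 7, 8, 9, 11, 14, 15, 16, 17] (15 of 18).

Area of each hull facet:
  f1: (p5, p1, p14) → 59.4506
  f2: (p7, p4, p9) → 43.2525
  f3: (p7, p1, p14) → 108.5974
  f4: (p15, p3, p16) → 40.3581
  f5: (p15, p4, p9) → 51.9847
  f6: (p11, p3, p16) → 47.4761
  f7: (p11, p1, p3) → 53.4003
  f8: (p11, p5, p1) → 78.8869
  f9: (p6, p1, p3) → 35.3011
  f10: (p6, p15, p9) → 20.7033
  f11: (p6, p15, p3) → 17.5675
  f12: (p6, p7, p9) → 14.2000
  f13: (p6, p7, p1) → 79.2939
  f14: (p8, p5, p4) → 20.0959
  f15: (p8, p15, p16) → 92.0343
  f16: (p8, p15, p4) → 13.7275
  f17: (p17, p5, p14) → 8.9399
  f18: (p17, p5, p4) → 59.3852
  f19: (p0, p7, p14) → 15.4673
  f20: (p0, p7, p4) → 98.6093
  f21: (p0, p17, p14) → 1.7812
  f22: (p0, p17, p4) → 12.3387
  f23: (p2, p8, p16) → 16.1903
  f24: (p2, p8, p5) → 119.8541
  f25: (p2, p11, p16) → 8.1967
  f26: (p2, p11, p5) → 65.1468
Σ area = 1182.240

Euler: V−E+F = 15−39+26 = 2.
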